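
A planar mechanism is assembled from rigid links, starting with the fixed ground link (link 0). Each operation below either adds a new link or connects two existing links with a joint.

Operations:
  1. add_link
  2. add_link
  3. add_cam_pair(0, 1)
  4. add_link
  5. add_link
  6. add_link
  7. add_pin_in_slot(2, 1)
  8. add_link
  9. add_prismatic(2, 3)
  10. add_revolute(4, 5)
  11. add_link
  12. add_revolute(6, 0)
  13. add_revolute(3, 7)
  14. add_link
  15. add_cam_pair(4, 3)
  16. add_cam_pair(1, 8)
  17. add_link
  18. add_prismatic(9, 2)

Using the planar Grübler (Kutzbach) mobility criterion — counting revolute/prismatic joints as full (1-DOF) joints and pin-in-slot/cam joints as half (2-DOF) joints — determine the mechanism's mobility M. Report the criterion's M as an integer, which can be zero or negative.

M = 13

link 0 = ground. State L|J1|J2 = 1|0|0
+link1  2|0|0
+link2  3|0|0
C(0,1) f=2→J2  3|0|1
+link3  4|0|1
+link4  5|0|1
+link5  6|0|1
PS(2,1) f=2→J2  6|0|2
+link6  7|0|2
P(2,3) f=1→J1  7|1|2
R(4,5) f=1→J1  7|2|2
+link7  8|2|2
R(6,0) f=1→J1  8|3|2
R(3,7) f=1→J1  8|4|2
+link8  9|4|2
C(4,3) f=2→J2  9|4|3
C(1,8) f=2→J2  9|4|4
+link9  10|4|4
P(9,2) f=1→J1  10|5|4
M = 3(10−1)−2·5−4 = 27−10−4 = 13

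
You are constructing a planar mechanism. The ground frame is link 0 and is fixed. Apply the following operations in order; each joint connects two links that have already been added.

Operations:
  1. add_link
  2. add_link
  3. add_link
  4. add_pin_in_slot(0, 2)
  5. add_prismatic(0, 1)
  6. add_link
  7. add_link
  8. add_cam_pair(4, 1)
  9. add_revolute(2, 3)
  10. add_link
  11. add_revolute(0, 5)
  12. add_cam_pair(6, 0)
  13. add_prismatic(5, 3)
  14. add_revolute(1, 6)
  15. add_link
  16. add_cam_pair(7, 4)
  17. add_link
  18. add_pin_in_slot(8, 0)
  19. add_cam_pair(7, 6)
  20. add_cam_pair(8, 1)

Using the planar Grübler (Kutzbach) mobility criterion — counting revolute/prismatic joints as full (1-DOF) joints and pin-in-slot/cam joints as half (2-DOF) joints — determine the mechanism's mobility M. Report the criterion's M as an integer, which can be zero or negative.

[1;0;0] (link 0 is ground)
L+ [2;0;0]
L+ [3;0;0]
L+ [4;0;0]
PS(0,2)∈J2 [4;0;1]
P(0,1)∈J1 [4;1;1]
L+ [5;1;1]
L+ [6;1;1]
C(4,1)∈J2 [6;1;2]
R(2,3)∈J1 [6;2;2]
L+ [7;2;2]
R(0,5)∈J1 [7;3;2]
C(6,0)∈J2 [7;3;3]
P(5,3)∈J1 [7;4;3]
R(1,6)∈J1 [7;5;3]
L+ [8;5;3]
C(7,4)∈J2 [8;5;4]
L+ [9;5;4]
PS(8,0)∈J2 [9;5;5]
C(7,6)∈J2 [9;5;6]
C(8,1)∈J2 [9;5;7]
mobility = 24 − 10 − 7 = 7

M = 7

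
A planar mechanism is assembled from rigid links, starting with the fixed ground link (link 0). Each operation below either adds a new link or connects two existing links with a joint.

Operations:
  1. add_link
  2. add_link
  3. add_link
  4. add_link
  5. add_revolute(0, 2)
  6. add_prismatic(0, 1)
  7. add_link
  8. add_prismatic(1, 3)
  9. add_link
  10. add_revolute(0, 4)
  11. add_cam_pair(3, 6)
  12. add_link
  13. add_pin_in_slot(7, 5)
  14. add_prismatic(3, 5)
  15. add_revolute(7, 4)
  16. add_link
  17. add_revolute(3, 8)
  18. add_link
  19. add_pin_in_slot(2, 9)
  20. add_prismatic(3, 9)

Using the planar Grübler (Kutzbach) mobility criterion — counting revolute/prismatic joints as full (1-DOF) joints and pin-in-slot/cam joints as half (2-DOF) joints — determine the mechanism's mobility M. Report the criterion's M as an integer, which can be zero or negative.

M = 8

[1;0;0] (link 0 is ground)
L+ [2;0;0]
L+ [3;0;0]
L+ [4;0;0]
L+ [5;0;0]
R(0,2)∈J1 [5;1;0]
P(0,1)∈J1 [5;2;0]
L+ [6;2;0]
P(1,3)∈J1 [6;3;0]
L+ [7;3;0]
R(0,4)∈J1 [7;4;0]
C(3,6)∈J2 [7;4;1]
L+ [8;4;1]
PS(7,5)∈J2 [8;4;2]
P(3,5)∈J1 [8;5;2]
R(7,4)∈J1 [8;6;2]
L+ [9;6;2]
R(3,8)∈J1 [9;7;2]
L+ [10;7;2]
PS(2,9)∈J2 [10;7;3]
P(3,9)∈J1 [10;8;3]
mobility = 27 − 16 − 3 = 8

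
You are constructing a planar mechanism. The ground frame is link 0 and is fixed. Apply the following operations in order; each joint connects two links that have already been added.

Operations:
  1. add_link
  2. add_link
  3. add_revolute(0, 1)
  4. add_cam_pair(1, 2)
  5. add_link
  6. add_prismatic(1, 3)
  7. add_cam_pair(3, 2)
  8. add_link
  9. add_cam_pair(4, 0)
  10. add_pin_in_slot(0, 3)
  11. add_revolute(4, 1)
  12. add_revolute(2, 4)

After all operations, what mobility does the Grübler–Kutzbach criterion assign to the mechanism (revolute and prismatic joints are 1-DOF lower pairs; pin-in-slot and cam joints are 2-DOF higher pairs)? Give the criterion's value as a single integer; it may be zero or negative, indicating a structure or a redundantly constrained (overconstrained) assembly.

M = 0

(L,J1,J2)=(1,0,0); link0 fixed
link1: (2,0,0)
link2: (3,0,0)
R 0-1 [J1]: (3,1,0)
C 1-2 [J2]: (3,1,1)
link3: (4,1,1)
P 1-3 [J1]: (4,2,1)
C 3-2 [J2]: (4,2,2)
link4: (5,2,2)
C 4-0 [J2]: (5,2,3)
PS 0-3 [J2]: (5,2,4)
R 4-1 [J1]: (5,3,4)
R 2-4 [J1]: (5,4,4)
Grübler: 3·4 − 2·4 − 4 = 0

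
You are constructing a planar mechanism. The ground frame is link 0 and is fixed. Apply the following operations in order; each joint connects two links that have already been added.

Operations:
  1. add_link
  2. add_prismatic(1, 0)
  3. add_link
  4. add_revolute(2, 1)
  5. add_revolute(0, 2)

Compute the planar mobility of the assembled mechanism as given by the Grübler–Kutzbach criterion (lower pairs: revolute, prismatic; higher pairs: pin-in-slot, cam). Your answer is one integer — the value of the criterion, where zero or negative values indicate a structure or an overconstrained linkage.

link 0 = ground. State L|J1|J2 = 1|0|0
+link1  2|0|0
P(1,0) f=1→J1  2|1|0
+link2  3|1|0
R(2,1) f=1→J1  3|2|0
R(0,2) f=1→J1  3|3|0
M = 3(3−1)−2·3−0 = 6−6−0 = 0

M = 0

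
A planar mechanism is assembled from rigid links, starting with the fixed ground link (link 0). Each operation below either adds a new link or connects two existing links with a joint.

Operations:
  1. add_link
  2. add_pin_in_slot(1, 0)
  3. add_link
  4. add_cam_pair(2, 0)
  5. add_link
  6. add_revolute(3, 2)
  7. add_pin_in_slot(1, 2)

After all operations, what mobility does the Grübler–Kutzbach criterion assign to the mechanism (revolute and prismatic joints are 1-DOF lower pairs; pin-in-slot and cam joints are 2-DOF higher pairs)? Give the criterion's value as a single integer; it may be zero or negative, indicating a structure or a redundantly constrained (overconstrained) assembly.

(L,J1,J2)=(1,0,0); link0 fixed
link1: (2,0,0)
PS 1-0 [J2]: (2,0,1)
link2: (3,0,1)
C 2-0 [J2]: (3,0,2)
link3: (4,0,2)
R 3-2 [J1]: (4,1,2)
PS 1-2 [J2]: (4,1,3)
Grübler: 3·3 − 2·1 − 3 = 4

M = 4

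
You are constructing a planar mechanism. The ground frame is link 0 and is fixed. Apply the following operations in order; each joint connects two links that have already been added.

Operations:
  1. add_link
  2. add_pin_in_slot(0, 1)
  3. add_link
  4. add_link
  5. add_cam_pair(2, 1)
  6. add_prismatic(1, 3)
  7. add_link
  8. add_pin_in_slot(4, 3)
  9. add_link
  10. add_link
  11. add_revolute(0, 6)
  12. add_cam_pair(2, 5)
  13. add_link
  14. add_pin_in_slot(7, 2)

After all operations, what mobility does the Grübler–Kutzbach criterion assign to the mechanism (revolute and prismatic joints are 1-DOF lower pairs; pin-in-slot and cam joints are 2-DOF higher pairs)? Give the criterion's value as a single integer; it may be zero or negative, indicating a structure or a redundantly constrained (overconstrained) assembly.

link 0 = ground. State L|J1|J2 = 1|0|0
+link1  2|0|0
PS(0,1) f=2→J2  2|0|1
+link2  3|0|1
+link3  4|0|1
C(2,1) f=2→J2  4|0|2
P(1,3) f=1→J1  4|1|2
+link4  5|1|2
PS(4,3) f=2→J2  5|1|3
+link5  6|1|3
+link6  7|1|3
R(0,6) f=1→J1  7|2|3
C(2,5) f=2→J2  7|2|4
+link7  8|2|4
PS(7,2) f=2→J2  8|2|5
M = 3(8−1)−2·2−5 = 21−4−5 = 12

M = 12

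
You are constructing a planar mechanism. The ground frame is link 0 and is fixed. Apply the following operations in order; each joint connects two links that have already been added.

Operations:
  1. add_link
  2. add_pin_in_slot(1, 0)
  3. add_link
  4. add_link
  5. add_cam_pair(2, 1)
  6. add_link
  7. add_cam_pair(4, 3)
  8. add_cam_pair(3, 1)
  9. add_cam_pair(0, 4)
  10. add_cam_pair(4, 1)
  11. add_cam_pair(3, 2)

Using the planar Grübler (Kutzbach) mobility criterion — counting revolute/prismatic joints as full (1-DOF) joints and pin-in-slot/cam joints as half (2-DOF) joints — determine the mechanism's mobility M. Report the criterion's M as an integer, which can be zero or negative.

ground; <1,0,0>
#1 <2,0,0>
PS:1↔0 J2 <2,0,1>
#2 <3,0,1>
#3 <4,0,1>
C:2↔1 J2 <4,0,2>
#4 <5,0,2>
C:4↔3 J2 <5,0,3>
C:3↔1 J2 <5,0,4>
C:0↔4 J2 <5,0,5>
C:4↔1 J2 <5,0,6>
C:3↔2 J2 <5,0,7>
3×4 − 2×0 − 1×7 = 5

M = 5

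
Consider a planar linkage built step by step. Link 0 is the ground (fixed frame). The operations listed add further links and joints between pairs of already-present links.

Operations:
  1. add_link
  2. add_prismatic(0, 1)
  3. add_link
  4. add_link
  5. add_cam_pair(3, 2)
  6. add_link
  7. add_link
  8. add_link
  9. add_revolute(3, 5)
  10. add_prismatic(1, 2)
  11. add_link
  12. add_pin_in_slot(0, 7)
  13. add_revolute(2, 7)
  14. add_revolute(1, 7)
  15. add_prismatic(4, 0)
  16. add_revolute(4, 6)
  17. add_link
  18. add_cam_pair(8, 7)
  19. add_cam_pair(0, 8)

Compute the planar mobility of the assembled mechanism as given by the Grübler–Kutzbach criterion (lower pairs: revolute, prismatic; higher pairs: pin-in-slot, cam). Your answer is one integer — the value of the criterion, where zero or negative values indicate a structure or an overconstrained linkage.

M = 6

ground; <1,0,0>
#1 <2,0,0>
P:0↔1 J1 <2,1,0>
#2 <3,1,0>
#3 <4,1,0>
C:3↔2 J2 <4,1,1>
#4 <5,1,1>
#5 <6,1,1>
#6 <7,1,1>
R:3↔5 J1 <7,2,1>
P:1↔2 J1 <7,3,1>
#7 <8,3,1>
PS:0↔7 J2 <8,3,2>
R:2↔7 J1 <8,4,2>
R:1↔7 J1 <8,5,2>
P:4↔0 J1 <8,6,2>
R:4↔6 J1 <8,7,2>
#8 <9,7,2>
C:8↔7 J2 <9,7,3>
C:0↔8 J2 <9,7,4>
3×8 − 2×7 − 1×4 = 6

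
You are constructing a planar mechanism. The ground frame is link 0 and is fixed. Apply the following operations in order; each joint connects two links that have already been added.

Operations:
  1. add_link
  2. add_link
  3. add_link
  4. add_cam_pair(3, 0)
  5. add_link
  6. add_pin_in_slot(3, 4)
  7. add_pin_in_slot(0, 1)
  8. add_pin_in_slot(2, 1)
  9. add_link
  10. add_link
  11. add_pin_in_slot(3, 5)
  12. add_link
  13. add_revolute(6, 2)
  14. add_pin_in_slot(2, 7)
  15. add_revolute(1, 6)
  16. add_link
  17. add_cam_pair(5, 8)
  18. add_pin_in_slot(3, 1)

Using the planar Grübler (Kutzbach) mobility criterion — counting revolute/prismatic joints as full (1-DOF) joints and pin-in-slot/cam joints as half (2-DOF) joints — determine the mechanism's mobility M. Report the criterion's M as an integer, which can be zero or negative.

(L,J1,J2)=(1,0,0); link0 fixed
link1: (2,0,0)
link2: (3,0,0)
link3: (4,0,0)
C 3-0 [J2]: (4,0,1)
link4: (5,0,1)
PS 3-4 [J2]: (5,0,2)
PS 0-1 [J2]: (5,0,3)
PS 2-1 [J2]: (5,0,4)
link5: (6,0,4)
link6: (7,0,4)
PS 3-5 [J2]: (7,0,5)
link7: (8,0,5)
R 6-2 [J1]: (8,1,5)
PS 2-7 [J2]: (8,1,6)
R 1-6 [J1]: (8,2,6)
link8: (9,2,6)
C 5-8 [J2]: (9,2,7)
PS 3-1 [J2]: (9,2,8)
Grübler: 3·8 − 2·2 − 8 = 12

M = 12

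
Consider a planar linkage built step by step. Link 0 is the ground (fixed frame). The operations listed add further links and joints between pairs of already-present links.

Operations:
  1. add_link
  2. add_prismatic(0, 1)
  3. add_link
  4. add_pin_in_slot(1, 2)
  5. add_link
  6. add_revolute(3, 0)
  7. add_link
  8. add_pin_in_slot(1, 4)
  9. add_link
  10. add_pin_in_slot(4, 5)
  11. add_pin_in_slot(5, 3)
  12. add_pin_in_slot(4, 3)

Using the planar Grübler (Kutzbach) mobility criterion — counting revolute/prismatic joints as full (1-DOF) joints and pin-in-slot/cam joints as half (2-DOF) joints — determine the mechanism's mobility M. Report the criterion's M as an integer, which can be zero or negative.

L=1 J1=0 J2=0
add link → L=2 J1=0 J2=0
P@0,1 dof=1 J1 → L=2 J1=1 J2=0
add link → L=3 J1=1 J2=0
PS@1,2 dof=2 J2 → L=3 J1=1 J2=1
add link → L=4 J1=1 J2=1
R@3,0 dof=1 J1 → L=4 J1=2 J2=1
add link → L=5 J1=2 J2=1
PS@1,4 dof=2 J2 → L=5 J1=2 J2=2
add link → L=6 J1=2 J2=2
PS@4,5 dof=2 J2 → L=6 J1=2 J2=3
PS@5,3 dof=2 J2 → L=6 J1=2 J2=4
PS@4,3 dof=2 J2 → L=6 J1=2 J2=5
M=3(L−1)−2J1−J2=3·5−2·2−5=6

M = 6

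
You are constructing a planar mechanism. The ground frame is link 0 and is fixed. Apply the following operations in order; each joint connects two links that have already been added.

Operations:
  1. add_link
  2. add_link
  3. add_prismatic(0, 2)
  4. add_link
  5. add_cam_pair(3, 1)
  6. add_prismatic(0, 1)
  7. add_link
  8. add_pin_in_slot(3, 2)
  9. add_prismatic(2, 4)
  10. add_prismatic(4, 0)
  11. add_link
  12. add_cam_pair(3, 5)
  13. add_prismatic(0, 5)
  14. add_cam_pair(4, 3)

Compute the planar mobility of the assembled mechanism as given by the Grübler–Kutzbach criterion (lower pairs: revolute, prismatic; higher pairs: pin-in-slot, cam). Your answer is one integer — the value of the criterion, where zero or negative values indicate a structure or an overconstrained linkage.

M = 1

ground; <1,0,0>
#1 <2,0,0>
#2 <3,0,0>
P:0↔2 J1 <3,1,0>
#3 <4,1,0>
C:3↔1 J2 <4,1,1>
P:0↔1 J1 <4,2,1>
#4 <5,2,1>
PS:3↔2 J2 <5,2,2>
P:2↔4 J1 <5,3,2>
P:4↔0 J1 <5,4,2>
#5 <6,4,2>
C:3↔5 J2 <6,4,3>
P:0↔5 J1 <6,5,3>
C:4↔3 J2 <6,5,4>
3×5 − 2×5 − 1×4 = 1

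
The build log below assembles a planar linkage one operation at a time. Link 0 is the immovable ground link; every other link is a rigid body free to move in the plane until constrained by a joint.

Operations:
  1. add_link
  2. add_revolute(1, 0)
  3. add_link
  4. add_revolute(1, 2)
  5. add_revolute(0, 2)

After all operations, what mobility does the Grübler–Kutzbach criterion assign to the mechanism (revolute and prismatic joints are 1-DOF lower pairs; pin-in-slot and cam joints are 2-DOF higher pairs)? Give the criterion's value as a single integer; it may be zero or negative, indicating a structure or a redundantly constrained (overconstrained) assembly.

ground; <1,0,0>
#1 <2,0,0>
R:1↔0 J1 <2,1,0>
#2 <3,1,0>
R:1↔2 J1 <3,2,0>
R:0↔2 J1 <3,3,0>
3×2 − 2×3 − 1×0 = 0

M = 0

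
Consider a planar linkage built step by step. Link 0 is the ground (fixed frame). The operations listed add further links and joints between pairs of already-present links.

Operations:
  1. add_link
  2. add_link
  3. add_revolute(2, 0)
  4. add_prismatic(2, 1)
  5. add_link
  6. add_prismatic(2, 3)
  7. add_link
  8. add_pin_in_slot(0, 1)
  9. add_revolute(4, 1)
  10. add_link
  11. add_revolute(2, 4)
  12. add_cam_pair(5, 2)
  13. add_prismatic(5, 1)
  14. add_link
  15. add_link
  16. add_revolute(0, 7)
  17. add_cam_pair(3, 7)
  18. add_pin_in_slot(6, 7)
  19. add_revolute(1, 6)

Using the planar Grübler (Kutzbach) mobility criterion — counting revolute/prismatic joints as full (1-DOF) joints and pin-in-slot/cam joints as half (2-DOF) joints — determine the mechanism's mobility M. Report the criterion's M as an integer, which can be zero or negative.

M = 1

[1;0;0] (link 0 is ground)
L+ [2;0;0]
L+ [3;0;0]
R(2,0)∈J1 [3;1;0]
P(2,1)∈J1 [3;2;0]
L+ [4;2;0]
P(2,3)∈J1 [4;3;0]
L+ [5;3;0]
PS(0,1)∈J2 [5;3;1]
R(4,1)∈J1 [5;4;1]
L+ [6;4;1]
R(2,4)∈J1 [6;5;1]
C(5,2)∈J2 [6;5;2]
P(5,1)∈J1 [6;6;2]
L+ [7;6;2]
L+ [8;6;2]
R(0,7)∈J1 [8;7;2]
C(3,7)∈J2 [8;7;3]
PS(6,7)∈J2 [8;7;4]
R(1,6)∈J1 [8;8;4]
mobility = 21 − 16 − 4 = 1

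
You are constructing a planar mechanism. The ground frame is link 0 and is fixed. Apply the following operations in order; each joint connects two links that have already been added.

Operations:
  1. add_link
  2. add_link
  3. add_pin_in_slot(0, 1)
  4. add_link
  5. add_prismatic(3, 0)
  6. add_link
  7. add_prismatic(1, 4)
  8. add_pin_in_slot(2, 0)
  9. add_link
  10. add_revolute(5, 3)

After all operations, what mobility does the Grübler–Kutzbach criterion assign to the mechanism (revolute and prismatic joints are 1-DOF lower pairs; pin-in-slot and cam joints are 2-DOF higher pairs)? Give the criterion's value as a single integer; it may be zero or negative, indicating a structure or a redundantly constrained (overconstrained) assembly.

M = 7

[1;0;0] (link 0 is ground)
L+ [2;0;0]
L+ [3;0;0]
PS(0,1)∈J2 [3;0;1]
L+ [4;0;1]
P(3,0)∈J1 [4;1;1]
L+ [5;1;1]
P(1,4)∈J1 [5;2;1]
PS(2,0)∈J2 [5;2;2]
L+ [6;2;2]
R(5,3)∈J1 [6;3;2]
mobility = 15 − 6 − 2 = 7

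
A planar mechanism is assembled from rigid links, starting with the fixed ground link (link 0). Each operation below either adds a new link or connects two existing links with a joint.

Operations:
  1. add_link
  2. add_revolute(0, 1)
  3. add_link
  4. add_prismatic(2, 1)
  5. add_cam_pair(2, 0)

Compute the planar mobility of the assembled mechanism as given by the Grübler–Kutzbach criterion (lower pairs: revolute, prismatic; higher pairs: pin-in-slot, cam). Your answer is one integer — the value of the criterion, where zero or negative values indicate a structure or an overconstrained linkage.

[1;0;0] (link 0 is ground)
L+ [2;0;0]
R(0,1)∈J1 [2;1;0]
L+ [3;1;0]
P(2,1)∈J1 [3;2;0]
C(2,0)∈J2 [3;2;1]
mobility = 6 − 4 − 1 = 1

M = 1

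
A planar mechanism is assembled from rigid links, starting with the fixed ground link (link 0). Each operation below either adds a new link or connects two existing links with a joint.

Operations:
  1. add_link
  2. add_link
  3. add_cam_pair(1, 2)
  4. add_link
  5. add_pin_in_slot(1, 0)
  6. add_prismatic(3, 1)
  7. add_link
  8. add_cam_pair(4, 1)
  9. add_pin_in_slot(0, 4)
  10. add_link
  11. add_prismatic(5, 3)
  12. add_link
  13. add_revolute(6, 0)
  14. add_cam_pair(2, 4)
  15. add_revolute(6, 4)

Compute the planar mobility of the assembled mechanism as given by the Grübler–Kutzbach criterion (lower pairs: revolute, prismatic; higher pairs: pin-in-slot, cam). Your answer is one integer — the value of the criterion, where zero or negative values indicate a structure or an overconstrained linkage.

L=1 J1=0 J2=0
add link → L=2 J1=0 J2=0
add link → L=3 J1=0 J2=0
C@1,2 dof=2 J2 → L=3 J1=0 J2=1
add link → L=4 J1=0 J2=1
PS@1,0 dof=2 J2 → L=4 J1=0 J2=2
P@3,1 dof=1 J1 → L=4 J1=1 J2=2
add link → L=5 J1=1 J2=2
C@4,1 dof=2 J2 → L=5 J1=1 J2=3
PS@0,4 dof=2 J2 → L=5 J1=1 J2=4
add link → L=6 J1=1 J2=4
P@5,3 dof=1 J1 → L=6 J1=2 J2=4
add link → L=7 J1=2 J2=4
R@6,0 dof=1 J1 → L=7 J1=3 J2=4
C@2,4 dof=2 J2 → L=7 J1=3 J2=5
R@6,4 dof=1 J1 → L=7 J1=4 J2=5
M=3(L−1)−2J1−J2=3·6−2·4−5=5

M = 5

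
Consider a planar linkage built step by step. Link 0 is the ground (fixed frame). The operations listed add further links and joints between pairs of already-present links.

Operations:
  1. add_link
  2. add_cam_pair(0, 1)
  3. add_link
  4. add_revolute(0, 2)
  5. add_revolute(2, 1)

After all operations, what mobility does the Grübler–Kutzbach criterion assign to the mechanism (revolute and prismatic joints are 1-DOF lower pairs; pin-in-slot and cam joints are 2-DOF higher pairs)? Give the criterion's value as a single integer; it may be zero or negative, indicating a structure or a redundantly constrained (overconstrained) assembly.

ground; <1,0,0>
#1 <2,0,0>
C:0↔1 J2 <2,0,1>
#2 <3,0,1>
R:0↔2 J1 <3,1,1>
R:2↔1 J1 <3,2,1>
3×2 − 2×2 − 1×1 = 1

M = 1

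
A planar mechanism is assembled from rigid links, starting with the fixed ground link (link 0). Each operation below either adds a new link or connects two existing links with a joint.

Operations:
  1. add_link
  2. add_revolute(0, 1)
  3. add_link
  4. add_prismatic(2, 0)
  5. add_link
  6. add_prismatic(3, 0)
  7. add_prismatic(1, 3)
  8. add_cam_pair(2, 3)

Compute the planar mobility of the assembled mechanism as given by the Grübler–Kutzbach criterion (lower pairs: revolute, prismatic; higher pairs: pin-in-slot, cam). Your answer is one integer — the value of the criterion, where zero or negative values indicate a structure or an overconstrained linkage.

M = 0

ground; <1,0,0>
#1 <2,0,0>
R:0↔1 J1 <2,1,0>
#2 <3,1,0>
P:2↔0 J1 <3,2,0>
#3 <4,2,0>
P:3↔0 J1 <4,3,0>
P:1↔3 J1 <4,4,0>
C:2↔3 J2 <4,4,1>
3×3 − 2×4 − 1×1 = 0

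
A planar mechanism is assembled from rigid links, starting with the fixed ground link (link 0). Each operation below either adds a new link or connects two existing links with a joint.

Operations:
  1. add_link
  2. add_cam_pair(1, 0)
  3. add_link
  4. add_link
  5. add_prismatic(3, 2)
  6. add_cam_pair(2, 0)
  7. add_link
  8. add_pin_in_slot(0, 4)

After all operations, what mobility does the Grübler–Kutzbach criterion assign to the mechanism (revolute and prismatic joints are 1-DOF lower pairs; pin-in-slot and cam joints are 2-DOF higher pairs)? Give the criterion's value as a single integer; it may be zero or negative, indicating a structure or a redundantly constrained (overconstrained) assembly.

M = 7

L=1 J1=0 J2=0
add link → L=2 J1=0 J2=0
C@1,0 dof=2 J2 → L=2 J1=0 J2=1
add link → L=3 J1=0 J2=1
add link → L=4 J1=0 J2=1
P@3,2 dof=1 J1 → L=4 J1=1 J2=1
C@2,0 dof=2 J2 → L=4 J1=1 J2=2
add link → L=5 J1=1 J2=2
PS@0,4 dof=2 J2 → L=5 J1=1 J2=3
M=3(L−1)−2J1−J2=3·4−2·1−3=7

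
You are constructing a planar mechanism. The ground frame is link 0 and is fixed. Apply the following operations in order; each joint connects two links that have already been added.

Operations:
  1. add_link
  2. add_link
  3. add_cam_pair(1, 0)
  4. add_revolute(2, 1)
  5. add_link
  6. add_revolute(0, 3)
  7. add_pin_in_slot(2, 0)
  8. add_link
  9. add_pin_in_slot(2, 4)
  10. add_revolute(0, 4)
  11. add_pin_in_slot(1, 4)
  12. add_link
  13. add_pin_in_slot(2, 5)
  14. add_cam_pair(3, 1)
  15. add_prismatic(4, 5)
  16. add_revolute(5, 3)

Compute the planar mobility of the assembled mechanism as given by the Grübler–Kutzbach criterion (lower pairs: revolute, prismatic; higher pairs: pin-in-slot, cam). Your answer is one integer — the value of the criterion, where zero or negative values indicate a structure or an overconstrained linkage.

L=1 J1=0 J2=0
add link → L=2 J1=0 J2=0
add link → L=3 J1=0 J2=0
C@1,0 dof=2 J2 → L=3 J1=0 J2=1
R@2,1 dof=1 J1 → L=3 J1=1 J2=1
add link → L=4 J1=1 J2=1
R@0,3 dof=1 J1 → L=4 J1=2 J2=1
PS@2,0 dof=2 J2 → L=4 J1=2 J2=2
add link → L=5 J1=2 J2=2
PS@2,4 dof=2 J2 → L=5 J1=2 J2=3
R@0,4 dof=1 J1 → L=5 J1=3 J2=3
PS@1,4 dof=2 J2 → L=5 J1=3 J2=4
add link → L=6 J1=3 J2=4
PS@2,5 dof=2 J2 → L=6 J1=3 J2=5
C@3,1 dof=2 J2 → L=6 J1=3 J2=6
P@4,5 dof=1 J1 → L=6 J1=4 J2=6
R@5,3 dof=1 J1 → L=6 J1=5 J2=6
M=3(L−1)−2J1−J2=3·5−2·5−6=-1

M = -1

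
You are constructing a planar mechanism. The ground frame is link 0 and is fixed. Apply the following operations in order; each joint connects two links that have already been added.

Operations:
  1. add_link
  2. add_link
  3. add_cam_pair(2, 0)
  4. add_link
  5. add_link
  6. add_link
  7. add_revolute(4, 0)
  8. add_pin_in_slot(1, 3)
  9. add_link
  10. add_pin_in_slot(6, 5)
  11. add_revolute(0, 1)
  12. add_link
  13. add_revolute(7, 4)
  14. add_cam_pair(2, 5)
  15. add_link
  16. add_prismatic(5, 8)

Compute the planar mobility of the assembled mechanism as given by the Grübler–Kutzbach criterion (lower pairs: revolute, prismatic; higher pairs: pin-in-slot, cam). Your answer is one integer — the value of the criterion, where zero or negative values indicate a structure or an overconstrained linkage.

link 0 = ground. State L|J1|J2 = 1|0|0
+link1  2|0|0
+link2  3|0|0
C(2,0) f=2→J2  3|0|1
+link3  4|0|1
+link4  5|0|1
+link5  6|0|1
R(4,0) f=1→J1  6|1|1
PS(1,3) f=2→J2  6|1|2
+link6  7|1|2
PS(6,5) f=2→J2  7|1|3
R(0,1) f=1→J1  7|2|3
+link7  8|2|3
R(7,4) f=1→J1  8|3|3
C(2,5) f=2→J2  8|3|4
+link8  9|3|4
P(5,8) f=1→J1  9|4|4
M = 3(9−1)−2·4−4 = 24−8−4 = 12

M = 12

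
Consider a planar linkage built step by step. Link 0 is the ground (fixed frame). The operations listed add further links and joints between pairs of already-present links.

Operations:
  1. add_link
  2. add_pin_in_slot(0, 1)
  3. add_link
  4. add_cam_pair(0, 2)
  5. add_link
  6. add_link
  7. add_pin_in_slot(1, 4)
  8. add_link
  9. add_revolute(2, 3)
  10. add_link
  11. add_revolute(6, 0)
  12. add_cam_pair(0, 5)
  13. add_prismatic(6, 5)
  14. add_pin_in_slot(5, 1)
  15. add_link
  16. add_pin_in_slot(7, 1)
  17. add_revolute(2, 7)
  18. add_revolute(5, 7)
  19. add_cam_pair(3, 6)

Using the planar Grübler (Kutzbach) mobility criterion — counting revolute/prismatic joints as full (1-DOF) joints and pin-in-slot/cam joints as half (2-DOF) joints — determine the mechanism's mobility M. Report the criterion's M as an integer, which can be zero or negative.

[1;0;0] (link 0 is ground)
L+ [2;0;0]
PS(0,1)∈J2 [2;0;1]
L+ [3;0;1]
C(0,2)∈J2 [3;0;2]
L+ [4;0;2]
L+ [5;0;2]
PS(1,4)∈J2 [5;0;3]
L+ [6;0;3]
R(2,3)∈J1 [6;1;3]
L+ [7;1;3]
R(6,0)∈J1 [7;2;3]
C(0,5)∈J2 [7;2;4]
P(6,5)∈J1 [7;3;4]
PS(5,1)∈J2 [7;3;5]
L+ [8;3;5]
PS(7,1)∈J2 [8;3;6]
R(2,7)∈J1 [8;4;6]
R(5,7)∈J1 [8;5;6]
C(3,6)∈J2 [8;5;7]
mobility = 21 − 10 − 7 = 4

M = 4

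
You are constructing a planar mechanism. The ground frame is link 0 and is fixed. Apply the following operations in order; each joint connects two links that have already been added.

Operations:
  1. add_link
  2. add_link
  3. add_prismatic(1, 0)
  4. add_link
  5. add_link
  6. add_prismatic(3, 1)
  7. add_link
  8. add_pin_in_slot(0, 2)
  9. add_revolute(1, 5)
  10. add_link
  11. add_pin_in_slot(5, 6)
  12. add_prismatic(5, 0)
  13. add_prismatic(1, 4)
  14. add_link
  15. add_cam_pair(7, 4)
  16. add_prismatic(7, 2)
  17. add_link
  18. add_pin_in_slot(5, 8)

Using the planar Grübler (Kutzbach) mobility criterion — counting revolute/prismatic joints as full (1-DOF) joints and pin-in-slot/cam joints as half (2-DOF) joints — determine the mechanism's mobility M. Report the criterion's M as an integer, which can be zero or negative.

L=1 J1=0 J2=0
add link → L=2 J1=0 J2=0
add link → L=3 J1=0 J2=0
P@1,0 dof=1 J1 → L=3 J1=1 J2=0
add link → L=4 J1=1 J2=0
add link → L=5 J1=1 J2=0
P@3,1 dof=1 J1 → L=5 J1=2 J2=0
add link → L=6 J1=2 J2=0
PS@0,2 dof=2 J2 → L=6 J1=2 J2=1
R@1,5 dof=1 J1 → L=6 J1=3 J2=1
add link → L=7 J1=3 J2=1
PS@5,6 dof=2 J2 → L=7 J1=3 J2=2
P@5,0 dof=1 J1 → L=7 J1=4 J2=2
P@1,4 dof=1 J1 → L=7 J1=5 J2=2
add link → L=8 J1=5 J2=2
C@7,4 dof=2 J2 → L=8 J1=5 J2=3
P@7,2 dof=1 J1 → L=8 J1=6 J2=3
add link → L=9 J1=6 J2=3
PS@5,8 dof=2 J2 → L=9 J1=6 J2=4
M=3(L−1)−2J1−J2=3·8−2·6−4=8

M = 8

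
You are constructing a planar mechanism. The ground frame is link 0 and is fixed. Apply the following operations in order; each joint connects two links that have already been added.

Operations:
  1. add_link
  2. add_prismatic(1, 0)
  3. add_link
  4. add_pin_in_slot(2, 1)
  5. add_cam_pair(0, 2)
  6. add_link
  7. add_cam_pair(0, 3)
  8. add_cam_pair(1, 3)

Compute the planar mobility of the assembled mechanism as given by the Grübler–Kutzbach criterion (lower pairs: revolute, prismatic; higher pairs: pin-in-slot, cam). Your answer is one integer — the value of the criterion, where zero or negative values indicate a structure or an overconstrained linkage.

M = 3

(L,J1,J2)=(1,0,0); link0 fixed
link1: (2,0,0)
P 1-0 [J1]: (2,1,0)
link2: (3,1,0)
PS 2-1 [J2]: (3,1,1)
C 0-2 [J2]: (3,1,2)
link3: (4,1,2)
C 0-3 [J2]: (4,1,3)
C 1-3 [J2]: (4,1,4)
Grübler: 3·3 − 2·1 − 4 = 3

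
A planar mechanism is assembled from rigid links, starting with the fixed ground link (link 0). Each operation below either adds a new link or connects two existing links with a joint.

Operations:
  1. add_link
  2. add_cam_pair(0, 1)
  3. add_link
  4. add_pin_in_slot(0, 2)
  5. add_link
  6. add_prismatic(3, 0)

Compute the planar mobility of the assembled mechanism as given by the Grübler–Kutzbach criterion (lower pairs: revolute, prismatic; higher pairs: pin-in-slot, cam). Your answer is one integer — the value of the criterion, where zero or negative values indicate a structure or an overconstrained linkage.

M = 5

[1;0;0] (link 0 is ground)
L+ [2;0;0]
C(0,1)∈J2 [2;0;1]
L+ [3;0;1]
PS(0,2)∈J2 [3;0;2]
L+ [4;0;2]
P(3,0)∈J1 [4;1;2]
mobility = 9 − 2 − 2 = 5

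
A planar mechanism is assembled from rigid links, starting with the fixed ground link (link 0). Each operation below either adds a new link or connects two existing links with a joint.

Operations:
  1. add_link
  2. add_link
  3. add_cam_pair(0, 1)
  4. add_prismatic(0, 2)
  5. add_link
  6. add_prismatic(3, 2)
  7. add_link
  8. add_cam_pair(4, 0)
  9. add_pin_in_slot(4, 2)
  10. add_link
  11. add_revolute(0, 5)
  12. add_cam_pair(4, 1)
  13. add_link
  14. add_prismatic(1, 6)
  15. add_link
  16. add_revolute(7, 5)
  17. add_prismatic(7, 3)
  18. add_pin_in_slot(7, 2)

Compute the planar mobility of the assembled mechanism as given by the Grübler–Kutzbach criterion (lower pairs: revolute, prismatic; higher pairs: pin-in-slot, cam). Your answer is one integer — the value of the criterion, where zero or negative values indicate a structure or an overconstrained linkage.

M = 4

L=1 J1=0 J2=0
add link → L=2 J1=0 J2=0
add link → L=3 J1=0 J2=0
C@0,1 dof=2 J2 → L=3 J1=0 J2=1
P@0,2 dof=1 J1 → L=3 J1=1 J2=1
add link → L=4 J1=1 J2=1
P@3,2 dof=1 J1 → L=4 J1=2 J2=1
add link → L=5 J1=2 J2=1
C@4,0 dof=2 J2 → L=5 J1=2 J2=2
PS@4,2 dof=2 J2 → L=5 J1=2 J2=3
add link → L=6 J1=2 J2=3
R@0,5 dof=1 J1 → L=6 J1=3 J2=3
C@4,1 dof=2 J2 → L=6 J1=3 J2=4
add link → L=7 J1=3 J2=4
P@1,6 dof=1 J1 → L=7 J1=4 J2=4
add link → L=8 J1=4 J2=4
R@7,5 dof=1 J1 → L=8 J1=5 J2=4
P@7,3 dof=1 J1 → L=8 J1=6 J2=4
PS@7,2 dof=2 J2 → L=8 J1=6 J2=5
M=3(L−1)−2J1−J2=3·7−2·6−5=4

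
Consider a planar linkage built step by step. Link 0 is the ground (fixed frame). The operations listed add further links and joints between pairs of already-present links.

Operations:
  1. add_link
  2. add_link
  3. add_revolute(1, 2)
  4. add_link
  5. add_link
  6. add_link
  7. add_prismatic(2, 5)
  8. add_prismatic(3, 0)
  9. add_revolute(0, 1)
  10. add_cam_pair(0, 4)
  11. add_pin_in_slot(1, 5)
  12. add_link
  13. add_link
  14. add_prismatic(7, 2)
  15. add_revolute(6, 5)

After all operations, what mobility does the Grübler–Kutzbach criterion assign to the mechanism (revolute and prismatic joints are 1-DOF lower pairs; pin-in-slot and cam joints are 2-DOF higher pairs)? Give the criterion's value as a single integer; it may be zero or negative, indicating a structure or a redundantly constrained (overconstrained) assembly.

M = 7

link 0 = ground. State L|J1|J2 = 1|0|0
+link1  2|0|0
+link2  3|0|0
R(1,2) f=1→J1  3|1|0
+link3  4|1|0
+link4  5|1|0
+link5  6|1|0
P(2,5) f=1→J1  6|2|0
P(3,0) f=1→J1  6|3|0
R(0,1) f=1→J1  6|4|0
C(0,4) f=2→J2  6|4|1
PS(1,5) f=2→J2  6|4|2
+link6  7|4|2
+link7  8|4|2
P(7,2) f=1→J1  8|5|2
R(6,5) f=1→J1  8|6|2
M = 3(8−1)−2·6−2 = 21−12−2 = 7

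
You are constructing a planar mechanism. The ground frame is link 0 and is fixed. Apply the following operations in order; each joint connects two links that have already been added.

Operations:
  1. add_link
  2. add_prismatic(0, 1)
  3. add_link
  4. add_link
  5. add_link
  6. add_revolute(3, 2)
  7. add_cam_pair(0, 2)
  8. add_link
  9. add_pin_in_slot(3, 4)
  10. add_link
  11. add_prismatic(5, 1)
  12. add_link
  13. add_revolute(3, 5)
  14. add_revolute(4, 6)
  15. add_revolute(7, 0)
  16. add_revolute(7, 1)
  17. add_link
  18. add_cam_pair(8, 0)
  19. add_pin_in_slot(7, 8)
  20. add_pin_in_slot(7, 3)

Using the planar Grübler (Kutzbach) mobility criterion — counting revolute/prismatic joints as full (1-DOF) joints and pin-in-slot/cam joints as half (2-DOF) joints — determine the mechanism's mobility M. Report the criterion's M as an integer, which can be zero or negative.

M = 5

link 0 = ground. State L|J1|J2 = 1|0|0
+link1  2|0|0
P(0,1) f=1→J1  2|1|0
+link2  3|1|0
+link3  4|1|0
+link4  5|1|0
R(3,2) f=1→J1  5|2|0
C(0,2) f=2→J2  5|2|1
+link5  6|2|1
PS(3,4) f=2→J2  6|2|2
+link6  7|2|2
P(5,1) f=1→J1  7|3|2
+link7  8|3|2
R(3,5) f=1→J1  8|4|2
R(4,6) f=1→J1  8|5|2
R(7,0) f=1→J1  8|6|2
R(7,1) f=1→J1  8|7|2
+link8  9|7|2
C(8,0) f=2→J2  9|7|3
PS(7,8) f=2→J2  9|7|4
PS(7,3) f=2→J2  9|7|5
M = 3(9−1)−2·7−5 = 24−14−5 = 5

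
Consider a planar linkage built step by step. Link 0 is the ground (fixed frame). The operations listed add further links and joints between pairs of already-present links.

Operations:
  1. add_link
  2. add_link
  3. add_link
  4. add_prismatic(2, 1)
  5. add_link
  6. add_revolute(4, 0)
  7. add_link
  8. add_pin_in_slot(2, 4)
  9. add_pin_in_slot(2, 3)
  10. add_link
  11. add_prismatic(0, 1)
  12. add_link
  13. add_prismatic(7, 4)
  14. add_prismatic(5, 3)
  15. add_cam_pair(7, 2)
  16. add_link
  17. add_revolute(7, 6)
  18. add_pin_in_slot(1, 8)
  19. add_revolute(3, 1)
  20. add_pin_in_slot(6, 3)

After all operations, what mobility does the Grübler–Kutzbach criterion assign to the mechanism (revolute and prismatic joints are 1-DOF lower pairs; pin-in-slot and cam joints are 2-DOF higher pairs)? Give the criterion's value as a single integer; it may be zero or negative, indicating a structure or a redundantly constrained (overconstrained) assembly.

M = 5

L=1 J1=0 J2=0
add link → L=2 J1=0 J2=0
add link → L=3 J1=0 J2=0
add link → L=4 J1=0 J2=0
P@2,1 dof=1 J1 → L=4 J1=1 J2=0
add link → L=5 J1=1 J2=0
R@4,0 dof=1 J1 → L=5 J1=2 J2=0
add link → L=6 J1=2 J2=0
PS@2,4 dof=2 J2 → L=6 J1=2 J2=1
PS@2,3 dof=2 J2 → L=6 J1=2 J2=2
add link → L=7 J1=2 J2=2
P@0,1 dof=1 J1 → L=7 J1=3 J2=2
add link → L=8 J1=3 J2=2
P@7,4 dof=1 J1 → L=8 J1=4 J2=2
P@5,3 dof=1 J1 → L=8 J1=5 J2=2
C@7,2 dof=2 J2 → L=8 J1=5 J2=3
add link → L=9 J1=5 J2=3
R@7,6 dof=1 J1 → L=9 J1=6 J2=3
PS@1,8 dof=2 J2 → L=9 J1=6 J2=4
R@3,1 dof=1 J1 → L=9 J1=7 J2=4
PS@6,3 dof=2 J2 → L=9 J1=7 J2=5
M=3(L−1)−2J1−J2=3·8−2·7−5=5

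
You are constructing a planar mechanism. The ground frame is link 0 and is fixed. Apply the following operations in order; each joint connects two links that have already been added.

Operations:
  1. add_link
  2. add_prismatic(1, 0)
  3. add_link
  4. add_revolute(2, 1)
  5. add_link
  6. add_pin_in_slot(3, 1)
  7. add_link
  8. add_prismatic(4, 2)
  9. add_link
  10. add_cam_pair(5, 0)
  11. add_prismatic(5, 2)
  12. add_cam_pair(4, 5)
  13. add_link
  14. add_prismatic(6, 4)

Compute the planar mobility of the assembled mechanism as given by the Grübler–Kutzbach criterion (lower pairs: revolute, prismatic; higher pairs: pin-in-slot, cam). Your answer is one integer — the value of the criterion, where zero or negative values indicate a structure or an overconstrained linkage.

link 0 = ground. State L|J1|J2 = 1|0|0
+link1  2|0|0
P(1,0) f=1→J1  2|1|0
+link2  3|1|0
R(2,1) f=1→J1  3|2|0
+link3  4|2|0
PS(3,1) f=2→J2  4|2|1
+link4  5|2|1
P(4,2) f=1→J1  5|3|1
+link5  6|3|1
C(5,0) f=2→J2  6|3|2
P(5,2) f=1→J1  6|4|2
C(4,5) f=2→J2  6|4|3
+link6  7|4|3
P(6,4) f=1→J1  7|5|3
M = 3(7−1)−2·5−3 = 18−10−3 = 5

M = 5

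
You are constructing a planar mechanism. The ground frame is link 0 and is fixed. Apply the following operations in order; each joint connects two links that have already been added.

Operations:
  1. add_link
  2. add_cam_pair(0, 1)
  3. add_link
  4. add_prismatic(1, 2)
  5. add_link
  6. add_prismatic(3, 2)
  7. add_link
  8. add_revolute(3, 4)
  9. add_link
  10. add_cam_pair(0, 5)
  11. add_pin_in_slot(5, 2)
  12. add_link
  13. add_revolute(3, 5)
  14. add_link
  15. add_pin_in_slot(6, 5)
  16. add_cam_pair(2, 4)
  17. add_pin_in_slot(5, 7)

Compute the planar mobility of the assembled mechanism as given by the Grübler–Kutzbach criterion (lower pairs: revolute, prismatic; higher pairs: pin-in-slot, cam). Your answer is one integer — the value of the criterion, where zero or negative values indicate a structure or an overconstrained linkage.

M = 7

link 0 = ground. State L|J1|J2 = 1|0|0
+link1  2|0|0
C(0,1) f=2→J2  2|0|1
+link2  3|0|1
P(1,2) f=1→J1  3|1|1
+link3  4|1|1
P(3,2) f=1→J1  4|2|1
+link4  5|2|1
R(3,4) f=1→J1  5|3|1
+link5  6|3|1
C(0,5) f=2→J2  6|3|2
PS(5,2) f=2→J2  6|3|3
+link6  7|3|3
R(3,5) f=1→J1  7|4|3
+link7  8|4|3
PS(6,5) f=2→J2  8|4|4
C(2,4) f=2→J2  8|4|5
PS(5,7) f=2→J2  8|4|6
M = 3(8−1)−2·4−6 = 21−8−6 = 7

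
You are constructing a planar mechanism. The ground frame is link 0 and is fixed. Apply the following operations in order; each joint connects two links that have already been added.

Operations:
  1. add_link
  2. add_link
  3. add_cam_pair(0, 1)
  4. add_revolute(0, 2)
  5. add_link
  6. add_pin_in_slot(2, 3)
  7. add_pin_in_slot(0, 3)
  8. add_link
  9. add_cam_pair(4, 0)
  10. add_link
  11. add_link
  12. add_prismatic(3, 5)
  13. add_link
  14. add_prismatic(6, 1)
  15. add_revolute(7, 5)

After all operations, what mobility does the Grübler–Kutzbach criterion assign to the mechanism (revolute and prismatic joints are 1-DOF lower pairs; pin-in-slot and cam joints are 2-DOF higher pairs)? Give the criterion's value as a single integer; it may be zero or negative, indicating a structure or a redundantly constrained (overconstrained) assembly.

(L,J1,J2)=(1,0,0); link0 fixed
link1: (2,0,0)
link2: (3,0,0)
C 0-1 [J2]: (3,0,1)
R 0-2 [J1]: (3,1,1)
link3: (4,1,1)
PS 2-3 [J2]: (4,1,2)
PS 0-3 [J2]: (4,1,3)
link4: (5,1,3)
C 4-0 [J2]: (5,1,4)
link5: (6,1,4)
link6: (7,1,4)
P 3-5 [J1]: (7,2,4)
link7: (8,2,4)
P 6-1 [J1]: (8,3,4)
R 7-5 [J1]: (8,4,4)
Grübler: 3·7 − 2·4 − 4 = 9

M = 9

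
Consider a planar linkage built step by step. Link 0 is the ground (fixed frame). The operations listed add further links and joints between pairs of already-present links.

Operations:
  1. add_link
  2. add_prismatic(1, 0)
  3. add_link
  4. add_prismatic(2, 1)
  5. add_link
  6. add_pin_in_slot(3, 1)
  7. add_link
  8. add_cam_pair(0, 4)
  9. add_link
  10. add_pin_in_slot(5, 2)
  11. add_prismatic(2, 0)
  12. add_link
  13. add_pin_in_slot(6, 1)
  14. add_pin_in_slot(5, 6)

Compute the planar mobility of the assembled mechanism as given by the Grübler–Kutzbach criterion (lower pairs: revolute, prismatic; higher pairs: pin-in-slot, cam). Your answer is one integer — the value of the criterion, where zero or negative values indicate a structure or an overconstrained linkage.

M = 7

link 0 = ground. State L|J1|J2 = 1|0|0
+link1  2|0|0
P(1,0) f=1→J1  2|1|0
+link2  3|1|0
P(2,1) f=1→J1  3|2|0
+link3  4|2|0
PS(3,1) f=2→J2  4|2|1
+link4  5|2|1
C(0,4) f=2→J2  5|2|2
+link5  6|2|2
PS(5,2) f=2→J2  6|2|3
P(2,0) f=1→J1  6|3|3
+link6  7|3|3
PS(6,1) f=2→J2  7|3|4
PS(5,6) f=2→J2  7|3|5
M = 3(7−1)−2·3−5 = 18−6−5 = 7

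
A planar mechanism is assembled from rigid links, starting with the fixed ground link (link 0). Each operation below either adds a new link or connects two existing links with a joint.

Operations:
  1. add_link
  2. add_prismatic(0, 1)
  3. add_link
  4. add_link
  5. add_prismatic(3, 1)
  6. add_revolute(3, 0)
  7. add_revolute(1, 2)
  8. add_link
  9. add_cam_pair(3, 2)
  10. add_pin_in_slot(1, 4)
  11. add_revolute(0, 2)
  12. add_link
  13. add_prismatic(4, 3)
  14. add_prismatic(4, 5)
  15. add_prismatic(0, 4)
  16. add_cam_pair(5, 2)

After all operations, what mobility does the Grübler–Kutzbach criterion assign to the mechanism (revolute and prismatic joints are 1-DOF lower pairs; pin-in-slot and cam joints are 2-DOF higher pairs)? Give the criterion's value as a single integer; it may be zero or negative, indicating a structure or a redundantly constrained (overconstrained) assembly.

M = -4

link 0 = ground. State L|J1|J2 = 1|0|0
+link1  2|0|0
P(0,1) f=1→J1  2|1|0
+link2  3|1|0
+link3  4|1|0
P(3,1) f=1→J1  4|2|0
R(3,0) f=1→J1  4|3|0
R(1,2) f=1→J1  4|4|0
+link4  5|4|0
C(3,2) f=2→J2  5|4|1
PS(1,4) f=2→J2  5|4|2
R(0,2) f=1→J1  5|5|2
+link5  6|5|2
P(4,3) f=1→J1  6|6|2
P(4,5) f=1→J1  6|7|2
P(0,4) f=1→J1  6|8|2
C(5,2) f=2→J2  6|8|3
M = 3(6−1)−2·8−3 = 15−16−3 = -4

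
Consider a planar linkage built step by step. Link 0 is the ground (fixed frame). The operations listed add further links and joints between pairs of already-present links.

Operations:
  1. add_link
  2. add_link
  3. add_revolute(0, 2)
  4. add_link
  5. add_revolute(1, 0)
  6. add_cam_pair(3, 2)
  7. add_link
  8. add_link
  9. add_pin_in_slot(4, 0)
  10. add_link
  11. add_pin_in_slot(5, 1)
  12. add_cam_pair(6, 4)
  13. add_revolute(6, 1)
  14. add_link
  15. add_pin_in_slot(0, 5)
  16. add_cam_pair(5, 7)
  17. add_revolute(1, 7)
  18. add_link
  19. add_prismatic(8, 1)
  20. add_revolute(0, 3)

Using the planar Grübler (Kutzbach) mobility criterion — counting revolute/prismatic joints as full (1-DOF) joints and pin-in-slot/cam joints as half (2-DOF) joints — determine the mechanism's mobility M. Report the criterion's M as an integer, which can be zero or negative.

M = 6

[1;0;0] (link 0 is ground)
L+ [2;0;0]
L+ [3;0;0]
R(0,2)∈J1 [3;1;0]
L+ [4;1;0]
R(1,0)∈J1 [4;2;0]
C(3,2)∈J2 [4;2;1]
L+ [5;2;1]
L+ [6;2;1]
PS(4,0)∈J2 [6;2;2]
L+ [7;2;2]
PS(5,1)∈J2 [7;2;3]
C(6,4)∈J2 [7;2;4]
R(6,1)∈J1 [7;3;4]
L+ [8;3;4]
PS(0,5)∈J2 [8;3;5]
C(5,7)∈J2 [8;3;6]
R(1,7)∈J1 [8;4;6]
L+ [9;4;6]
P(8,1)∈J1 [9;5;6]
R(0,3)∈J1 [9;6;6]
mobility = 24 − 12 − 6 = 6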